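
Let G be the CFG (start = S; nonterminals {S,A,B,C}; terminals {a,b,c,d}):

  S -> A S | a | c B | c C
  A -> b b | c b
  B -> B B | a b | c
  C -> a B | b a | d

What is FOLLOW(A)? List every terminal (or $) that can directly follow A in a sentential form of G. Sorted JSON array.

FIRST sets, iterate to fixpoint:
round 1:
  A via A→b b: +{b}
  A via A→c b: +{c}
  B via B→a b: +{a}
  B via B→c: +{c}
  C via C→a B: +{a}
  C via C→b a: +{b}
  C via C→d: +{d}
  S via S→A S: +{b,c}
  S via S→a: +{a}
  FIRST(S)={a,b,c}  FIRST(A)={b,c}  FIRST(B)={a,c}  FIRST(C)={a,b,d}
round 2: (stable)
  FIRST(S)={a,b,c}  FIRST(A)={b,c}  FIRST(B)={a,c}  FIRST(C)={a,b,d}

Compute FOLLOW by fixpoint:
initialize: $ ∈ FOLLOW(S)
iter 1:
  B→B B: FOLLOW(B) ⊇ FIRST(B) = {a,c}; new: +{a,c}
  S→A S: FOLLOW(A) ⊇ FIRST(S) = {a,b,c}; new: +{a,b,c}
  S→c B: FOLLOW(B) ⊇ FOLLOW(S) ⊇ {$}; new: +{$}
  S→c C: FOLLOW(C) ⊇ FOLLOW(S) ⊇ {$}; new: +{$}
  S: {$}  A: {a,b,c}  B: {$,a,c}  C: {$}
iter 2: (no change)
  S: {$}  A: {a,b,c}  B: {$,a,c}  C: {$}

FOLLOW(A) = ["a", "b", "c"]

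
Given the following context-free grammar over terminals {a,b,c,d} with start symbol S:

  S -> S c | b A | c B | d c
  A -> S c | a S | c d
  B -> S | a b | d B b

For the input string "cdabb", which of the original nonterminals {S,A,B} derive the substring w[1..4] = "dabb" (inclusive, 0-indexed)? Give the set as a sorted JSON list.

Convert to CNF:
  S -> S T0 | T0 B | T2 T0 | T3 A
  A -> S T0 | T0 T2 | T1 S
  B -> S T0 | T0 B | T1 T3 | T2 T0 | T2 X4 | T3 A
  T0 -> c
  T1 -> a
  T2 -> d
  T3 -> b
  X4 -> B T3

Fill CYK table bottom-up (cells [i..j] with 1 ≤ i ≤ j ≤ 4 only):
  cell(1,1) d: {T2}  orig:{}
  cell(2,2) a: {T1}  orig:{}
  cell(3,3) b: {T3}  orig:{}
  cell(4,4) b: {T3}  orig:{}
  cell(1,2) da: ∅
  cell(2,3) ab: {B}
  cell(3,4) bb: ∅
  cell(1,3) dab: ∅
  cell(2,4) abb: {X4}  orig:{}
  cell(1,4) dabb: {B}

Original NTs in T[1,4] deriving "dabb": ["B"]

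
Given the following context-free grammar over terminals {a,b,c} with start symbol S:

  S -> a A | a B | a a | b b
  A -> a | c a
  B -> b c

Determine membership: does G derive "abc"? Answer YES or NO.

CNF form of G:
  S -> T1 A | T1 B | T1 T1 | T2 T2
  A -> T0 T1 | a
  B -> T2 T0
  T0 -> c
  T1 -> a
  T2 -> b

CYK table (by increasing span):
  cell(0,0) a: {A,T1}  orig:{A}
  cell(1,1) b: {T2}  orig:{}
  cell(2,2) c: {T0}  orig:{}
  cell(0,1) ab: ∅
  cell(1,2) bc: {B}
  cell(0,2) abc: {S}

S ∈ T[0,2] ⇒ YES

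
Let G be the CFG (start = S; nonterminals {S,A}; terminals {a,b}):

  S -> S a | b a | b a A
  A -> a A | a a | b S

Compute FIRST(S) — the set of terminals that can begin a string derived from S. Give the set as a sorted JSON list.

FIRST iteration:
round 1:
  A via A→a A: +{a}
  A via A→b S: +{b}
  S via S→b a: +{b}
  FIRST[S]={b}  FIRST[A]={a,b}
round 2: (no change)
  FIRST[S]={b}  FIRST[A]={a,b}

FIRST(S) = ["b"]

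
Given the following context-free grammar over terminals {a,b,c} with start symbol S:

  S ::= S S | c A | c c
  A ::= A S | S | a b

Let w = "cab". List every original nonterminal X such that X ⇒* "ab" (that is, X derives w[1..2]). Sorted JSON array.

CNF form of G:
  S -> S S | T2 A | T2 T2
  A -> A S | S S | T0 T1 | T2 A | T2 T2
  T0 -> a
  T1 -> b
  T2 -> c

Fill CYK table bottom-up (cells [i..j] with 1 ≤ i ≤ j ≤ 2 only):
  [1..1]={T0}  "a"  orig:{}
  [2..2]={T1}  "b"  orig:{}
  [1..2]={A}  "ab"

Original NTs in T[1,2] deriving "ab": ["A"]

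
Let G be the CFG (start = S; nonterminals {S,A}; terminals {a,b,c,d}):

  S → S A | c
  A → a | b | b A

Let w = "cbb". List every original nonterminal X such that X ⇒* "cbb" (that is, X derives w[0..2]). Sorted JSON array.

Convert to CNF:
  S -> S A | c
  A -> T0 A | a | b
  T0 -> b

CYK table (by increasing span) — only the sub-triangle for w[0..2]:
  T[0,0] 'c' = {S}
  T[1,1] 'b' = {A,T0}  orig:{A}
  T[2,2] 'b' = {A,T0}  orig:{A}
  T[0,1] 'cb' = {S}
  T[1,2] 'bb' = {A}
  T[0,2] 'cbb' = {S}

Original NTs in T[0,2] deriving "cbb": ["S"]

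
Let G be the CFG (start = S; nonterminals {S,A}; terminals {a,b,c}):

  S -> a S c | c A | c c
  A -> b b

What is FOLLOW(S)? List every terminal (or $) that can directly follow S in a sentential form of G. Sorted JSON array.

FIRST sets, iterate to fixpoint:
pass 1:
  A via A→b b: +{b}
  S via S→a S c: +{a}
  S via S→c A: +{c}
  FIRST(S)={a,c}  FIRST(A)={b}
pass 2: done
  FIRST(S)={a,c}  FIRST(A)={b}

Compute FOLLOW by fixpoint:
seed FOLLOW(S) with $
pass 1:
  S→a S c: FOLLOW(S) ⊇ FIRST(c) = {c}; new: +{c}
  S→c A: FOLLOW(A) ⊇ FOLLOW(S) ⊇ {$,c}; new: +{$,c}
  S: {$,c}  A: {$,c}
pass 2: (stable)
  S: {$,c}  A: {$,c}

FOLLOW(S) = ["$", "c"]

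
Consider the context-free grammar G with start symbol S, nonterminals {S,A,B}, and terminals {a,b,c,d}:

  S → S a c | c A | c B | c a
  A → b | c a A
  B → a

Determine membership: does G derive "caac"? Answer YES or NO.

CNF form of G:
  S -> S X3 | T0 A | T0 B | T0 T1
  A -> T0 X2 | b
  B -> a
  T0 -> c
  T1 -> a
  X2 -> T1 A
  X3 -> T1 T0

CYK table (by increasing span):
  [0..0]={T0}  "c"  orig:{}
  [1..1]={B,T1}  "a"  orig:{B}
  [2..2]={B,T1}  "a"  orig:{B}
  [3..3]={T0}  "c"  orig:{}
  [0..1]={S}  "ca"
  [1..2]=∅  "aa"
  [2..3]={X3}  "ac"  orig:{}
  [0..2]=∅  "caa"
  [1..3]=∅  "aac"
  [0..3]={S}  "caac"

S ∈ T[0,3] ⇒ YES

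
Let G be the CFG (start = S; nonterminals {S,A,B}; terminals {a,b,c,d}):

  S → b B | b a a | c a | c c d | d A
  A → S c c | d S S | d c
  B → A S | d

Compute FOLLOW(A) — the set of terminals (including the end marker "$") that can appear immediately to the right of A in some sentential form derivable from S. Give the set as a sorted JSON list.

FIRST sets, iterate to fixpoint:
iter 1:
  A via A→d S S: +{d}
  B via B→A S: +{d}
  S via S→b B: +{b}
  S via S→c a: +{c}
  S via S→d A: +{d}
  FIRST(S)={b,c,d}  FIRST(A)={d}  FIRST(B)={d}
iter 2:
  A via A→S c c: +{b,c}
  B via B→A S: +{b,c}
  FIRST(S)={b,c,d}  FIRST(A)={b,c,d}  FIRST(B)={b,c,d}
iter 3: done
  FIRST(S)={b,c,d}  FIRST(A)={b,c,d}  FIRST(B)={b,c,d}

Compute FOLLOW by fixpoint:
initialize: $ ∈ FOLLOW(S)
[1]
  A→S c c: FOLLOW(S) ⊇ FIRST(c) = {c}; new: +{c}
  A→d S S: FOLLOW(S) ⊇ FIRST(S) = {b,c,d}; new: +{b,d}
  B→A S: FOLLOW(A) ⊇ FIRST(S) = {b,c,d}; new: +{b,c,d}
  S→b B: FOLLOW(B) ⊇ FOLLOW(S) ⊇ {$,b,c,d}; new: +{$,b,c,d}
  S→d A: FOLLOW(A) ⊇ FOLLOW(S) ⊇ {$,b,c,d}; new: +{$}
  FOLLOW(S)={$,b,c,d}  FOLLOW(A)={$,b,c,d}  FOLLOW(B)={$,b,c,d}
[2] (no change)
  FOLLOW(S)={$,b,c,d}  FOLLOW(A)={$,b,c,d}  FOLLOW(B)={$,b,c,d}

FOLLOW(A) = ["$", "b", "c", "d"]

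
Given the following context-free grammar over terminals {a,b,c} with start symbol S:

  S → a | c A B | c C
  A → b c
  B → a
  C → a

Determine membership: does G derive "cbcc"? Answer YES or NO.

Convert to CNF:
  S -> T1 C | T1 X2 | a
  A -> T0 T1
  B -> a
  C -> a
  T0 -> b
  T1 -> c
  X2 -> A B

Fill CYK table bottom-up:
  [0..0]={T1}  "c"  orig:{}
  [1..1]={T0}  "b"  orig:{}
  [2..2]={T1}  "c"  orig:{}
  [3..3]={T1}  "c"  orig:{}
  [0..1]=∅  "cb"
  [1..2]={A}  "bc"
  [2..3]=∅  "cc"
  [0..2]=∅  "cbc"
  [1..3]=∅  "bcc"
  [0..3]=∅  "cbcc"

S ∉ T[0,3] ⇒ NO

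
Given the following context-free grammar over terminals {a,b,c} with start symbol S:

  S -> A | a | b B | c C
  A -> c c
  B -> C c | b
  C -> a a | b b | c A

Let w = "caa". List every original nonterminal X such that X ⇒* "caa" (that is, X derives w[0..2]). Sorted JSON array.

CNF form of G:
  S -> T0 C | T0 T0 | T2 B | a
  A -> T0 T0
  B -> C T0 | b
  C -> T0 A | T1 T1 | T2 T2
  T0 -> c
  T1 -> a
  T2 -> b

Fill CYK table bottom-up — only the sub-triangle for w[0..2]:
  T[0,0] 'c' = {T0}  orig:{}
  T[1,1] 'a' = {S,T1}  orig:{S}
  T[2,2] 'a' = {S,T1}  orig:{S}
  T[0,1] 'ca' = ∅
  T[1,2] 'aa' = {C}
  T[0,2] 'caa' = {S}

Original NTs in T[0,2] deriving "caa": ["S"]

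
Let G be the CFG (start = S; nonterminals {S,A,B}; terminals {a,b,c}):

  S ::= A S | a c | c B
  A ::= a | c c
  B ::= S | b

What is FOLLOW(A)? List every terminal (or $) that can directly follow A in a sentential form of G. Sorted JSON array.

FIRST iteration:
round 1:
  A via A→a: +{a}
  A via A→c c: +{c}
  B via B→b: +{b}
  S via S→A S: +{a,c}
  FIRST(S)={a,c}  FIRST(A)={a,c}  FIRST(B)={b}
round 2:
  B via B→S: +{a,c}
  FIRST(S)={a,c}  FIRST(A)={a,c}  FIRST(B)={a,b,c}
round 3: (no change)
  FIRST(S)={a,c}  FIRST(A)={a,c}  FIRST(B)={a,b,c}

FOLLOW sets:
seed FOLLOW(S) with $
round 1:
  S→A S: FOLLOW(A) ⊇ FIRST(S) = {a,c}; new: +{a,c}
  S→c B: FOLLOW(B) ⊇ FOLLOW(S) ⊇ {$}; new: +{$}
  FOLLOW[S]={$}  FOLLOW[A]={a,c}  FOLLOW[B]={$}
round 2: (stable)
  FOLLOW[S]={$}  FOLLOW[A]={a,c}  FOLLOW[B]={$}

FOLLOW(A) = ["a", "c"]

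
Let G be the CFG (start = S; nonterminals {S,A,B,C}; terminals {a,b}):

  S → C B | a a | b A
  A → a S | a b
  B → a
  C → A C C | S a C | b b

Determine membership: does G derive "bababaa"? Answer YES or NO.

Convert to CNF:
  S -> C B | T0 T0 | T1 A
  A -> T0 S | T0 T1
  B -> a
  C -> A X2 | S X3 | T1 T1
  T0 -> a
  T1 -> b
  X2 -> C C
  X3 -> T0 C

Fill CYK table bottom-up:
  T[0,0] 'b' = {T1}  orig:{}
  T[1,1] 'a' = {B,T0}  orig:{B}
  T[2,2] 'b' = {T1}  orig:{}
  T[3,3] 'a' = {B,T0}  orig:{B}
  T[4,4] 'b' = {T1}  orig:{}
  T[5,5] 'a' = {B,T0}  orig:{B}
  T[6,6] 'a' = {B,T0}  orig:{B}
  T[0,1] 'ba' = ∅
  T[1,2] 'ab' = {A}
  T[2,3] 'ba' = ∅
  T[3,4] 'ab' = {A}
  T[4,5] 'ba' = ∅
  T[5,6] 'aa' = {S}
  T[0,2] 'bab' = {S}
  T[1,3] 'aba' = ∅
  T[2,4] 'bab' = {S}
  T[3,5] 'aba' = ∅
  T[4,6] 'baa' = ∅
  T[0,3] 'baba' = ∅
  T[1,4] 'abab' = {A}
  T[2,5] 'baba' = ∅
  T[3,6] 'abaa' = ∅
  T[0,4] 'babab' = {S}
  T[1,5] 'ababa' = ∅
  T[2,6] 'babaa' = ∅
  T[0,5] 'bababa' = ∅
  T[1,6] 'ababaa' = ∅
  T[0,6] 'bababaa' = ∅

S ∉ T[0,6] ⇒ NO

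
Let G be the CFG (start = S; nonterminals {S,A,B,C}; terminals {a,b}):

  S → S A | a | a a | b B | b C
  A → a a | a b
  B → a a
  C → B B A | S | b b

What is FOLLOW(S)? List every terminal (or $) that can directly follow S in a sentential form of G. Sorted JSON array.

Compute FIRST by fixpoint:
iter 1:
  A via A→a a: +{a}
  B via B→a a: +{a}
  C via C→B B A: +{a}
  C via C→b b: +{b}
  S via S→a: +{a}
  S via S→b B: +{b}
  FIRST[S]={a,b}  FIRST[A]={a}  FIRST[B]={a}  FIRST[C]={a,b}
iter 2: (stable)
  FIRST[S]={a,b}  FIRST[A]={a}  FIRST[B]={a}  FIRST[C]={a,b}

FOLLOW sets:
seed FOLLOW(S) with $
round 1:
  C→B B A: FOLLOW(B) ⊇ FIRST(B) = {a}; new: +{a}
  S→S A: FOLLOW(S) ⊇ FIRST(A) = {a}; new: +{a}
  S→S A: FOLLOW(A) ⊇ FOLLOW(S) ⊇ {$,a}; new: +{$,a}
  S→b B: FOLLOW(B) ⊇ FOLLOW(S) ⊇ {$,a}; new: +{$}
  S→b C: FOLLOW(C) ⊇ FOLLOW(S) ⊇ {$,a}; new: +{$,a}
  FOLLOW[S]={$,a}  FOLLOW[A]={$,a}  FOLLOW[B]={$,a}  FOLLOW[C]={$,a}
round 2: done
  FOLLOW[S]={$,a}  FOLLOW[A]={$,a}  FOLLOW[B]={$,a}  FOLLOW[C]={$,a}

FOLLOW(S) = ["$", "a"]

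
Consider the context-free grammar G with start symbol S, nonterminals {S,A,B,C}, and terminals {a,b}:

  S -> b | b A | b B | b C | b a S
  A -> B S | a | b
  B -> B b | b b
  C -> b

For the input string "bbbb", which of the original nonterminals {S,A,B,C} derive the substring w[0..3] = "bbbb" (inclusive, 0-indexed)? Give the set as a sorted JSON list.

CNF form of G:
  S -> T0 A | T0 B | T0 C | T0 X2 | b
  A -> B S | a | b
  B -> B T0 | T0 T0
  C -> b
  T0 -> b
  T1 -> a
  X2 -> T1 S

CYK fill — only the sub-triangle for w[0..3]:
  T[0,0] 'b' = {A,C,S,T0}  orig:{A,C,S}
  T[1,1] 'b' = {A,C,S,T0}  orig:{A,C,S}
  T[2,2] 'b' = {A,C,S,T0}  orig:{A,C,S}
  T[3,3] 'b' = {A,C,S,T0}  orig:{A,C,S}
  T[0,1] 'bb' = {B,S}
  T[1,2] 'bb' = {B,S}
  T[2,3] 'bb' = {B,S}
  T[0,2] 'bbb' = {A,B,S}
  T[1,3] 'bbb' = {A,B,S}
  T[0,3] 'bbbb' = {A,B,S}

Original NTs in T[0,3] deriving "bbbb": ["A", "B", "S"]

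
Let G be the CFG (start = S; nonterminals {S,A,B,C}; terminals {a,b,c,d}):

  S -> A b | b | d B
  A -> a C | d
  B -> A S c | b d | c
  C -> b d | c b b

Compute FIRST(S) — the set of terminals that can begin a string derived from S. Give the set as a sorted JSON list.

FIRST sets, iterate to fixpoint:
pass 1:
  A via A→a C: +{a}
  A via A→d: +{d}
  B via B→A S c: +{a,d}
  B via B→b d: +{b}
  B via B→c: +{c}
  C via C→b d: +{b}
  C via C→c b b: +{c}
  S via S→A b: +{a,d}
  S via S→b: +{b}
  S: {a,b,d}  A: {a,d}  B: {a,b,c,d}  C: {b,c}
pass 2: done
  S: {a,b,d}  A: {a,d}  B: {a,b,c,d}  C: {b,c}

FIRST(S) = ["a", "b", "d"]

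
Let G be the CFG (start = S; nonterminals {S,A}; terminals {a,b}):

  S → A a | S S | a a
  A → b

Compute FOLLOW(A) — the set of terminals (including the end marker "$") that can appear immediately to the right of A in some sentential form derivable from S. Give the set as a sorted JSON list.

Compute FIRST by fixpoint:
pass 1:
  A via A→b: +{b}
  S via S→A a: +{b}
  S via S→a a: +{a}
  FIRST(S)={a,b}  FIRST(A)={b}
pass 2: (stable)
  FIRST(S)={a,b}  FIRST(A)={b}

FOLLOW iteration:
seed FOLLOW(S) with $
pass 1:
  S→A a: FOLLOW(A) ⊇ FIRST(a) = {a}; new: +{a}
  S→S S: FOLLOW(S) ⊇ FIRST(S) = {a,b}; new: +{a,b}
  FOLLOW(S)={$,a,b}  FOLLOW(A)={a}
pass 2: (stable)
  FOLLOW(S)={$,a,b}  FOLLOW(A)={a}

FOLLOW(A) = ["a"]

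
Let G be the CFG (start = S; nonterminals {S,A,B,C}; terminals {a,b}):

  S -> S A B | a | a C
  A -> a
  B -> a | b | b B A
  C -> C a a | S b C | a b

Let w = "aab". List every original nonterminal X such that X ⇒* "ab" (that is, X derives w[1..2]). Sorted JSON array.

Convert to CNF:
  S -> S X5 | T1 C | a
  A -> a
  B -> T0 X2 | a | b
  C -> C X3 | S X4 | T1 T0
  T0 -> b
  T1 -> a
  X2 -> B A
  X3 -> T1 T1
  X4 -> T0 C
  X5 -> A B

Fill CYK table bottom-up, restricted to cells inside w[1..2]:
  [1..1]={A,B,S,T1}  "a"  orig:{A,B,S}
  [2..2]={B,T0}  "b"  orig:{B}
  [1..2]={C,X5}  "ab"  orig:{C}

Original NTs in T[1,2] deriving "ab": ["C"]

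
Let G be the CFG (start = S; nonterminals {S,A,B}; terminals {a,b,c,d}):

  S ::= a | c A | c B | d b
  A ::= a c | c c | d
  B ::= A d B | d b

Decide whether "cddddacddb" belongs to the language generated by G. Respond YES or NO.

CNF form of G:
  S -> T1 A | T1 B | T2 T3 | a
  A -> T0 T1 | T1 T1 | d
  B -> A X4 | T2 T3
  T0 -> a
  T1 -> c
  T2 -> d
  T3 -> b
  X4 -> T2 B

CYK fill:
  cell(0,0) c: {T1}  orig:{}
  cell(1,1) d: {A,T2}  orig:{A}
  cell(2,2) d: {A,T2}  orig:{A}
  cell(3,3) d: {A,T2}  orig:{A}
  cell(4,4) d: {A,T2}  orig:{A}
  cell(5,5) a: {S,T0}  orig:{S}
  cell(6,6) c: {T1}  orig:{}
  cell(7,7) d: {A,T2}  orig:{A}
  cell(8,8) d: {A,T2}  orig:{A}
  cell(9,9) b: {T3}  orig:{}
  cell(0,1) cd: {S}
  cell(1,2) dd: ∅
  cell(2,3) dd: ∅
  cell(3,4) dd: ∅
  cell(4,5) da: ∅
  cell(5,6) ac: {A}
  cell(6,7) cd: {S}
  cell(7,8) dd: ∅
  cell(8,9) db: {B,S}
  cell(0,2) cdd: ∅
  cell(1,3) ddd: ∅
  cell(2,4) ddd: ∅
  cell(3,5) dda: ∅
  cell(4,6) dac: ∅
  cell(5,7) acd: ∅
  cell(6,8) cdd: ∅
  cell(7,9) ddb: {X4}  orig:{}
  cell(0,3) cddd: ∅
  cell(1,4) dddd: ∅
  cell(2,5) ddda: ∅
  cell(3,6) ddac: ∅
  cell(4,7) dacd: ∅
  cell(5,8) acdd: ∅
  cell(6,9) cddb: ∅
  cell(0,4) cdddd: ∅
  cell(1,5) dddda: ∅
  cell(2,6) dddac: ∅
  cell(3,7) ddacd: ∅
  cell(4,8) dacdd: ∅
  cell(5,9) acddb: {B}
  cell(0,5) cdddda: ∅
  cell(1,6) ddddac: ∅
  cell(2,7) dddacd: ∅
  cell(3,8) ddacdd: ∅
  cell(4,9) dacddb: {X4}  orig:{}
  cell(0,6) cddddac: ∅
  cell(1,7) ddddacd: ∅
  cell(2,8) dddacdd: ∅
  cell(3,9) ddacddb: {B}
  cell(0,7) cddddacd: ∅
  cell(1,8) ddddacdd: ∅
  cell(2,9) dddacddb: {X4}  orig:{}
  cell(0,8) cddddacdd: ∅
  cell(1,9) ddddacddb: {B}
  cell(0,9) cddddacddb: {S}

S ∈ T[0,9] ⇒ YES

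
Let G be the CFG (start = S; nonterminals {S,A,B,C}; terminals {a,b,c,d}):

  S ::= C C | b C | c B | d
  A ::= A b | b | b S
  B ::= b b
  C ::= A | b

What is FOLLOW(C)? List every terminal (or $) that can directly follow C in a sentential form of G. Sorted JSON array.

FIRST iteration:
iter 1:
  A via A→b: +{b}
  B via B→b b: +{b}
  C via C→A: +{b}
  S via S→C C: +{b}
  S via S→c B: +{c}
  S via S→d: +{d}
  FIRST(S)={b,c,d}  FIRST(A)={b}  FIRST(B)={b}  FIRST(C)={b}
iter 2: done
  FIRST(S)={b,c,d}  FIRST(A)={b}  FIRST(B)={b}  FIRST(C)={b}

FOLLOW sets:
initialize: $ ∈ FOLLOW(S)
[1]
  A→A b: FOLLOW(A) ⊇ FIRST(b) = {b}; new: +{b}
  A→b S: FOLLOW(S) ⊇ FOLLOW(A) ⊇ {b}; new: +{b}
  S→C C: FOLLOW(C) ⊇ FIRST(C) = {b}; new: +{b}
  S→C C: FOLLOW(C) ⊇ FOLLOW(S) ⊇ {$,b}; new: +{$}
  S→c B: FOLLOW(B) ⊇ FOLLOW(S) ⊇ {$,b}; new: +{$,b}
  S: {$,b}  A: {b}  B: {$,b}  C: {$,b}
[2]
  C→A: FOLLOW(A) ⊇ FOLLOW(C) ⊇ {$,b}; new: +{$}
  S: {$,b}  A: {$,b}  B: {$,b}  C: {$,b}
[3] done
  S: {$,b}  A: {$,b}  B: {$,b}  C: {$,b}

FOLLOW(C) = ["$", "b"]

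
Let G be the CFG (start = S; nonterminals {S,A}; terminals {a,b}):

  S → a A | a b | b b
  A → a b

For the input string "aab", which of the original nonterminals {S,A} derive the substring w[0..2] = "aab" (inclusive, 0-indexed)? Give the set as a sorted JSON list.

CNF form of G:
  S -> T0 A | T0 T1 | T1 T1
  A -> T0 T1
  T0 -> a
  T1 -> b

CYK table (by increasing span) (cells [i..j] with 0 ≤ i ≤ j ≤ 2 only):
  cell(0,0) a: {T0}  orig:{}
  cell(1,1) a: {T0}  orig:{}
  cell(2,2) b: {T1}  orig:{}
  cell(0,1) aa: ∅
  cell(1,2) ab: {A,S}
  cell(0,2) aab: {S}

Original NTs in T[0,2] deriving "aab": ["S"]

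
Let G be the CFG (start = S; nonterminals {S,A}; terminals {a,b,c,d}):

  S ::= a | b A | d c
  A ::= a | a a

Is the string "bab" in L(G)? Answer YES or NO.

Convert to CNF:
  S -> T1 A | T2 T3 | a
  A -> T0 T0 | a
  T0 -> a
  T1 -> b
  T2 -> d
  T3 -> c

CYK fill:
  T[0,0] 'b' = {T1}  orig:{}
  T[1,1] 'a' = {A,S,T0}  orig:{A,S}
  T[2,2] 'b' = {T1}  orig:{}
  T[0,1] 'ba' = {S}
  T[1,2] 'ab' = ∅
  T[0,2] 'bab' = ∅

S ∉ T[0,2] ⇒ NO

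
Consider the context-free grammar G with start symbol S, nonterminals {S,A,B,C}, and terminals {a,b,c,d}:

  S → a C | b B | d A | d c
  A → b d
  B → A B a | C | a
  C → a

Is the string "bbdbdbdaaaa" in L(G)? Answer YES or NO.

Convert to CNF:
  S -> T0 B | T1 A | T1 T3 | T2 C
  A -> T0 T1
  B -> A X4 | a
  C -> a
  T0 -> b
  T1 -> d
  T2 -> a
  T3 -> c
  X4 -> B T2

CYK table (by increasing span):
  T[0,0] 'b' = {T0}  orig:{}
  T[1,1] 'b' = {T0}  orig:{}
  T[2,2] 'd' = {T1}  orig:{}
  T[3,3] 'b' = {T0}  orig:{}
  T[4,4] 'd' = {T1}  orig:{}
  T[5,5] 'b' = {T0}  orig:{}
  T[6,6] 'd' = {T1}  orig:{}
  T[7,7] 'a' = {B,C,T2}  orig:{B,C}
  T[8,8] 'a' = {B,C,T2}  orig:{B,C}
  T[9,9] 'a' = {B,C,T2}  orig:{B,C}
  T[10,10] 'a' = {B,C,T2}  orig:{B,C}
  T[0,1] 'bb' = ∅
  T[1,2] 'bd' = {A}
  T[2,3] 'db' = ∅
  T[3,4] 'bd' = {A}
  T[4,5] 'db' = ∅
  T[5,6] 'bd' = {A}
  T[6,7] 'da' = ∅
  T[7,8] 'aa' = {S,X4}  orig:{S}
  T[8,9] 'aa' = {S,X4}  orig:{S}
  T[9,10] 'aa' = {S,X4}  orig:{S}
  T[0,2] 'bbd' = ∅
  T[1,3] 'bdb' = ∅
  T[2,4] 'dbd' = {S}
  T[3,5] 'bdb' = ∅
  T[4,6] 'dbd' = {S}
  T[5,7] 'bda' = ∅
  T[6,8] 'daa' = ∅
  T[7,9] 'aaa' = ∅
  T[8,10] 'aaa' = ∅
  T[0,3] 'bbdb' = ∅
  T[1,4] 'bdbd' = ∅
  T[2,5] 'dbdb' = ∅
  T[3,6] 'bdbd' = ∅
  T[4,7] 'dbda' = ∅
  T[5,8] 'bdaa' = {B}
  T[6,9] 'daaa' = ∅
  T[7,10] 'aaaa' = ∅
  T[0,4] 'bbdbd' = ∅
  T[1,5] 'bdbdb' = ∅
  T[2,6] 'dbdbd' = ∅
  T[3,7] 'bdbda' = ∅
  T[4,8] 'dbdaa' = ∅
  T[5,9] 'bdaaa' = {X4}  orig:{}
  T[6,10] 'daaaa' = ∅
  T[0,5] 'bbdbdb' = ∅
  T[1,6] 'bdbdbd' = ∅
  T[2,7] 'dbdbda' = ∅
  T[3,8] 'bdbdaa' = ∅
  T[4,9] 'dbdaaa' = ∅
  T[5,10] 'bdaaaa' = ∅
  T[0,6] 'bbdbdbd' = ∅
  T[1,7] 'bdbdbda' = ∅
  T[2,8] 'dbdbdaa' = ∅
  T[3,9] 'bdbdaaa' = {B}
  T[4,10] 'dbdaaaa' = ∅
  T[0,7] 'bbdbdbda' = ∅
  T[1,8] 'bdbdbdaa' = ∅
  T[2,9] 'dbdbdaaa' = ∅
  T[3,10] 'bdbdaaaa' = {X4}  orig:{}
  T[0,8] 'bbdbdbdaa' = ∅
  T[1,9] 'bdbdbdaaa' = ∅
  T[2,10] 'dbdbdaaaa' = ∅
  T[0,9] 'bbdbdbdaaa' = ∅
  T[1,10] 'bdbdbdaaaa' = {B}
  T[0,10] 'bbdbdbdaaaa' = {S}

S ∈ T[0,10] ⇒ YES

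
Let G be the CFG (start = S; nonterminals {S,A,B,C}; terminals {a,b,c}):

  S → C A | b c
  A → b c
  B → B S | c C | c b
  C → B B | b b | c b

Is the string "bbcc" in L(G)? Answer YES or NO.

CNF form of G:
  S -> C A | T0 T1
  A -> T0 T1
  B -> B S | T1 C | T1 T0
  C -> B B | T0 T0 | T1 T0
  T0 -> b
  T1 -> c

CYK fill:
  T[0,0] 'b' = {T0}  orig:{}
  T[1,1] 'b' = {T0}  orig:{}
  T[2,2] 'c' = {T1}  orig:{}
  T[3,3] 'c' = {T1}  orig:{}
  T[0,1] 'bb' = {C}
  T[1,2] 'bc' = {A,S}
  T[2,3] 'cc' = ∅
  T[0,2] 'bbc' = ∅
  T[1,3] 'bcc' = ∅
  T[0,3] 'bbcc' = ∅

S ∉ T[0,3] ⇒ NO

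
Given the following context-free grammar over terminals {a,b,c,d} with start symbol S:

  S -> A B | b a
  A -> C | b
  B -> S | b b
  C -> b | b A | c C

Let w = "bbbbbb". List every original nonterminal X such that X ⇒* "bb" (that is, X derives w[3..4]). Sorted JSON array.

Convert to CNF:
  S -> A B | T0 T2
  A -> T0 A | T1 C | b
  B -> A B | T0 T0 | T0 T2
  C -> T0 A | T1 C | b
  T0 -> b
  T1 -> c
  T2 -> a

CYK fill, restricted to cells inside w[3..4]:
  T[3,3] 'b' = {A,C,T0}  orig:{A,C}
  T[4,4] 'b' = {A,C,T0}  orig:{A,C}
  T[3,4] 'bb' = {A,B,C}

Original NTs in T[3,4] deriving "bb": ["A", "B", "C"]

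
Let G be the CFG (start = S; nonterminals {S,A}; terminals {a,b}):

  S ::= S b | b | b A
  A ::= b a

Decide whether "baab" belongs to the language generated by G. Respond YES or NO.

CNF form of G:
  S -> S T0 | T0 A | b
  A -> T0 T1
  T0 -> b
  T1 -> a

Fill CYK table bottom-up:
  cell(0,0) b: {S,T0}  orig:{S}
  cell(1,1) a: {T1}  orig:{}
  cell(2,2) a: {T1}  orig:{}
  cell(3,3) b: {S,T0}  orig:{S}
  cell(0,1) ba: {A}
  cell(1,2) aa: ∅
  cell(2,3) ab: ∅
  cell(0,2) baa: ∅
  cell(1,3) aab: ∅
  cell(0,3) baab: ∅

S ∉ T[0,3] ⇒ NO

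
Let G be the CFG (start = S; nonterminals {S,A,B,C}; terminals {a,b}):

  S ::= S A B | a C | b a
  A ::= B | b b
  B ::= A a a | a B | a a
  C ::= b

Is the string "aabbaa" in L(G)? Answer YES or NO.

Convert to CNF:
  S -> S X4 | T0 C | T1 T0
  A -> A X2 | T0 B | T0 T0 | T1 T1
  B -> A X3 | T0 B | T0 T0
  C -> b
  T0 -> a
  T1 -> b
  X2 -> T0 T0
  X3 -> T0 T0
  X4 -> A B

CYK fill:
  [0..0]={T0}  "a"  orig:{}
  [1..1]={T0}  "a"  orig:{}
  [2..2]={C,T1}  "b"  orig:{C}
  [3..3]={C,T1}  "b"  orig:{C}
  [4..4]={T0}  "a"  orig:{}
  [5..5]={T0}  "a"  orig:{}
  [0..1]={A,B,X2,X3}  "aa"  orig:{A,B}
  [1..2]={S}  "ab"
  [2..3]={A}  "bb"
  [3..4]={S}  "ba"
  [4..5]={A,B,X2,X3}  "aa"  orig:{A,B}
  [0..2]=∅  "aab"
  [1..3]=∅  "abb"
  [2..4]=∅  "bba"
  [3..5]=∅  "baa"
  [0..3]=∅  "aabb"
  [1..4]=∅  "abba"
  [2..5]={A,B,X4}  "bbaa"  orig:{A,B}
  [0..4]=∅  "aabba"
  [1..5]={A,B}  "abbaa"
  [0..5]={A,B,X4}  "aabbaa"  orig:{A,B}

S ∉ T[0,5] ⇒ NO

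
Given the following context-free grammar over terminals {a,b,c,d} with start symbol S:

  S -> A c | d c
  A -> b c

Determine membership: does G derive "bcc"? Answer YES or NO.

CNF form of G:
  S -> A T1 | T2 T1
  A -> T0 T1
  T0 -> b
  T1 -> c
  T2 -> d

Fill CYK table bottom-up:
  T[0,0] 'b' = {T0}  orig:{}
  T[1,1] 'c' = {T1}  orig:{}
  T[2,2] 'c' = {T1}  orig:{}
  T[0,1] 'bc' = {A}
  T[1,2] 'cc' = ∅
  T[0,2] 'bcc' = {S}

S ∈ T[0,2] ⇒ YES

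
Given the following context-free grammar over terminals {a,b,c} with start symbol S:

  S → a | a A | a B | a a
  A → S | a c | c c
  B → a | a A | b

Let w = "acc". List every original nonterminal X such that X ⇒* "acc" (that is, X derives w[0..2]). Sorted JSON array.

Convert to CNF:
  S -> T0 A | T0 B | T0 T0 | a
  A -> T0 A | T0 B | T0 T0 | T0 T1 | T1 T1 | a
  B -> T0 A | a | b
  T0 -> a
  T1 -> c

CYK table (by increasing span) (cells [i..j] with 0 ≤ i ≤ j ≤ 2 only):
  [0..0]={A,B,S,T0}  "a"  orig:{A,B,S}
  [1..1]={T1}  "c"  orig:{}
  [2..2]={T1}  "c"  orig:{}
  [0..1]={A}  "ac"
  [1..2]={A}  "cc"
  [0..2]={A,B,S}  "acc"

Original NTs in T[0,2] deriving "acc": ["A", "B", "S"]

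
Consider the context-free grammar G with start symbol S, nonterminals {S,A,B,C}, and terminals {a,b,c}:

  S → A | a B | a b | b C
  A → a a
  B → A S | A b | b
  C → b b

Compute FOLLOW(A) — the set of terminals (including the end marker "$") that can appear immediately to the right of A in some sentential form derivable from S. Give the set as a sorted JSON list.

Compute FIRST by fixpoint:
iter 1:
  A via A→a a: +{a}
  B via B→A S: +{a}
  B via B→b: +{b}
  C via C→b b: +{b}
  S via S→A: +{a}
  S via S→b C: +{b}
  S: {a,b}  A: {a}  B: {a,b}  C: {b}
iter 2: (no change)
  S: {a,b}  A: {a}  B: {a,b}  C: {b}

Compute FOLLOW by fixpoint:
FOLLOW(S) := {$}
[1]
  B→A S: FOLLOW(A) ⊇ FIRST(S) = {a,b}; new: +{a,b}
  S→A: FOLLOW(A) ⊇ FOLLOW(S) ⊇ {$}; new: +{$}
  S→a B: FOLLOW(B) ⊇ FOLLOW(S) ⊇ {$}; new: +{$}
  S→b C: FOLLOW(C) ⊇ FOLLOW(S) ⊇ {$}; new: +{$}
  FOLLOW[S]={$}  FOLLOW[A]={$,a,b}  FOLLOW[B]={$}  FOLLOW[C]={$}
[2] (no change)
  FOLLOW[S]={$}  FOLLOW[A]={$,a,b}  FOLLOW[B]={$}  FOLLOW[C]={$}

FOLLOW(A) = ["$", "a", "b"]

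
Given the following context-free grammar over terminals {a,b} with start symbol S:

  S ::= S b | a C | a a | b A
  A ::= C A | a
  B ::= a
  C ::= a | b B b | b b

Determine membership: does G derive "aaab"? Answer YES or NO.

Convert to CNF:
  S -> S T0 | T0 A | T1 C | T1 T1
  A -> C A | a
  B -> a
  C -> T0 T0 | T0 X2 | a
  T0 -> b
  T1 -> a
  X2 -> B T0

CYK fill:
  cell(0,0) a: {A,B,C,T1}  orig:{A,B,C}
  cell(1,1) a: {A,B,C,T1}  orig:{A,B,C}
  cell(2,2) a: {A,B,C,T1}  orig:{A,B,C}
  cell(3,3) b: {T0}  orig:{}
  cell(0,1) aa: {A,S}
  cell(1,2) aa: {A,S}
  cell(2,3) ab: {X2}  orig:{}
  cell(0,2) aaa: {A}
  cell(1,3) aab: {S}
  cell(0,3) aaab: ∅

S ∉ T[0,3] ⇒ NO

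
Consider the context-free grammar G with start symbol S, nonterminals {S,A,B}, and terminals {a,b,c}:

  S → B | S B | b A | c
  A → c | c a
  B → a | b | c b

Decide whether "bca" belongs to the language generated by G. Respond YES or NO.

Convert to CNF:
  S -> S B | T0 T2 | T2 A | a | b | c
  A -> T0 T1 | c
  B -> T0 T2 | a | b
  T0 -> c
  T1 -> a
  T2 -> b

CYK table (by increasing span):
  [0..0]={B,S,T2}  "b"  orig:{B,S}
  [1..1]={A,S,T0}  "c"  orig:{A,S}
  [2..2]={B,S,T1}  "a"  orig:{B,S}
  [0..1]={S}  "bc"
  [1..2]={A,S}  "ca"
  [0..2]={S}  "bca"

S ∈ T[0,2] ⇒ YES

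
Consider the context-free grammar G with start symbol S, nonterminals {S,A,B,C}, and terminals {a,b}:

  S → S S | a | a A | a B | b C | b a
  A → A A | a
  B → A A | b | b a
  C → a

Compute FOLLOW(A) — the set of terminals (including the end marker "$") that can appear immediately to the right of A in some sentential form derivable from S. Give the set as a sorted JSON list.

FIRST iteration:
[1]
  A via A→a: +{a}
  B via B→A A: +{a}
  B via B→b: +{b}
  C via C→a: +{a}
  S via S→a: +{a}
  S via S→b C: +{b}
  FIRST(S)={a,b}  FIRST(A)={a}  FIRST(B)={a,b}  FIRST(C)={a}
[2] (no change)
  FIRST(S)={a,b}  FIRST(A)={a}  FIRST(B)={a,b}  FIRST(C)={a}

FOLLOW sets:
initialize: $ ∈ FOLLOW(S)
pass 1:
  A→A A: FOLLOW(A) ⊇ FIRST(A) = {a}; new: +{a}
  S→S S: FOLLOW(S) ⊇ FIRST(S) = {a,b}; new: +{a,b}
  S→a A: FOLLOW(A) ⊇ FOLLOW(S) ⊇ {$,a,b}; new: +{$,b}
  S→a B: FOLLOW(B) ⊇ FOLLOW(S) ⊇ {$,a,b}; new: +{$,a,b}
  S→b C: FOLLOW(C) ⊇ FOLLOW(S) ⊇ {$,a,b}; new: +{$,a,b}
  FOLLOW(S)={$,a,b}  FOLLOW(A)={$,a,b}  FOLLOW(B)={$,a,b}  FOLLOW(C)={$,a,b}
pass 2: done
  FOLLOW(S)={$,a,b}  FOLLOW(A)={$,a,b}  FOLLOW(B)={$,a,b}  FOLLOW(C)={$,a,b}

FOLLOW(A) = ["$", "a", "b"]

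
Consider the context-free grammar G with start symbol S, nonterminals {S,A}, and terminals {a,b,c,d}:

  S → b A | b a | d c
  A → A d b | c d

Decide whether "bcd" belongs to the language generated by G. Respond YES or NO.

CNF form of G:
  S -> T0 T2 | T1 A | T1 T3
  A -> A X4 | T2 T0
  T0 -> d
  T1 -> b
  T2 -> c
  T3 -> a
  X4 -> T0 T1

CYK fill:
  [0..0]={T1}  "b"  orig:{}
  [1..1]={T2}  "c"  orig:{}
  [2..2]={T0}  "d"  orig:{}
  [0..1]=∅  "bc"
  [1..2]={A}  "cd"
  [0..2]={S}  "bcd"

S ∈ T[0,2] ⇒ YES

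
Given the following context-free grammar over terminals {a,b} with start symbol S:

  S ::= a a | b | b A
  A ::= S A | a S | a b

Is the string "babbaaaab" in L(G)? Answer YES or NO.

CNF form of G:
  S -> T0 T0 | T1 A | b
  A -> S A | T0 S | T0 T1
  T0 -> a
  T1 -> b

Fill CYK table bottom-up:
  T[0,0] 'b' = {S,T1}  orig:{S}
  T[1,1] 'a' = {T0}  orig:{}
  T[2,2] 'b' = {S,T1}  orig:{S}
  T[3,3] 'b' = {S,T1}  orig:{S}
  T[4,4] 'a' = {T0}  orig:{}
  T[5,5] 'a' = {T0}  orig:{}
  T[6,6] 'a' = {T0}  orig:{}
  T[7,7] 'a' = {T0}  orig:{}
  T[8,8] 'b' = {S,T1}  orig:{S}
  T[0,1] 'ba' = ∅
  T[1,2] 'ab' = {A}
  T[2,3] 'bb' = ∅
  T[3,4] 'ba' = ∅
  T[4,5] 'aa' = {S}
  T[5,6] 'aa' = {S}
  T[6,7] 'aa' = {S}
  T[7,8] 'ab' = {A}
  T[0,2] 'bab' = {A,S}
  T[1,3] 'abb' = ∅
  T[2,4] 'bba' = ∅
  T[3,5] 'baa' = ∅
  T[4,6] 'aaa' = {A}
  T[5,7] 'aaa' = {A}
  T[6,8] 'aab' = ∅
  T[0,3] 'babb' = ∅
  T[1,4] 'abba' = ∅
  T[2,5] 'bbaa' = ∅
  T[3,6] 'baaa' = {A,S}
  T[4,7] 'aaaa' = ∅
  T[5,8] 'aaab' = {A}
  T[0,4] 'babba' = ∅
  T[1,5] 'abbaa' = ∅
  T[2,6] 'bbaaa' = {A,S}
  T[3,7] 'baaaa' = ∅
  T[4,8] 'aaaab' = ∅
  T[0,5] 'babbaa' = ∅
  T[1,6] 'abbaaa' = {A}
  T[2,7] 'bbaaaa' = ∅
  T[3,8] 'baaaab' = {A}
  T[0,6] 'babbaaa' = {A,S}
  T[1,7] 'abbaaaa' = ∅
  T[2,8] 'bbaaaab' = {A,S}
  T[0,7] 'babbaaaa' = ∅
  T[1,8] 'abbaaaab' = {A}
  T[0,8] 'babbaaaab' = {A,S}

S ∈ T[0,8] ⇒ YES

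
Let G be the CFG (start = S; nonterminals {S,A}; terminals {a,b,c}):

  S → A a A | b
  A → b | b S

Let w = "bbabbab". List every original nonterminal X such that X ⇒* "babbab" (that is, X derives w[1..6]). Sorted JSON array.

Convert to CNF:
  S -> A X2 | b
  A -> T0 S | b
  T0 -> b
  T1 -> a
  X2 -> T1 A

CYK table (by increasing span) — only the sub-triangle for w[1..6]:
  [1..1]={A,S,T0}  "b"  orig:{A,S}
  [2..2]={T1}  "a"  orig:{}
  [3..3]={A,S,T0}  "b"  orig:{A,S}
  [4..4]={A,S,T0}  "b"  orig:{A,S}
  [5..5]={T1}  "a"  orig:{}
  [6..6]={A,S,T0}  "b"  orig:{A,S}
  [1..2]=∅  "ba"
  [2..3]={X2}  "ab"  orig:{}
  [3..4]={A}  "bb"
  [4..5]=∅  "ba"
  [5..6]={X2}  "ab"  orig:{}
  [1..3]={S}  "bab"
  [2..4]={X2}  "abb"  orig:{}
  [3..5]=∅  "bba"
  [4..6]={S}  "bab"
  [1..4]={S}  "babb"
  [2..5]=∅  "abba"
  [3..6]={A,S}  "bbab"
  [1..5]=∅  "babba"
  [2..6]={X2}  "abbab"  orig:{}
  [1..6]={S}  "babbab"

Original NTs in T[1,6] deriving "babbab": ["S"]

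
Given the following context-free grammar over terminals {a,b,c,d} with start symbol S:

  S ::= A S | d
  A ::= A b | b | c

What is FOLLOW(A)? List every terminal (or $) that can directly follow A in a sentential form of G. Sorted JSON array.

Compute FIRST by fixpoint:
round 1:
  A via A→b: +{b}
  A via A→c: +{c}
  S via S→A S: +{b,c}
  S via S→d: +{d}
  S: {b,c,d}  A: {b,c}
round 2: (no change)
  S: {b,c,d}  A: {b,c}

FOLLOW sets:
initialize: $ ∈ FOLLOW(S)
[1]
  A→A b: FOLLOW(A) ⊇ FIRST(b) = {b}; new: +{b}
  S→A S: FOLLOW(A) ⊇ FIRST(S) = {b,c,d}; new: +{c,d}
  FOLLOW(S)={$}  FOLLOW(A)={b,c,d}
[2] — fixpoint
  FOLLOW(S)={$}  FOLLOW(A)={b,c,d}

FOLLOW(A) = ["b", "c", "d"]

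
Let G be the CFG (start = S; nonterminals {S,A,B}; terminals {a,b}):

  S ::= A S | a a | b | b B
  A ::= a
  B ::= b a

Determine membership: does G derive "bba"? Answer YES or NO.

Convert to CNF:
  S -> A S | T0 B | T1 T1 | b
  A -> a
  B -> T0 T1
  T0 -> b
  T1 -> a

CYK table (by increasing span):
  [0..0]={S,T0}  "b"  orig:{S}
  [1..1]={S,T0}  "b"  orig:{S}
  [2..2]={A,T1}  "a"  orig:{A}
  [0..1]=∅  "bb"
  [1..2]={B}  "ba"
  [0..2]={S}  "bba"

S ∈ T[0,2] ⇒ YES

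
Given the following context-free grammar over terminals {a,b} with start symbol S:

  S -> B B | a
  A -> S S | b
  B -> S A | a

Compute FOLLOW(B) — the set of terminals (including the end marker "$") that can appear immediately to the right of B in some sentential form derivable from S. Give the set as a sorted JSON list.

FIRST iteration:
[1]
  A via A→b: +{b}
  B via B→a: +{a}
  S via S→B B: +{a}
  FIRST(S)={a}  FIRST(A)={b}  FIRST(B)={a}
[2]
  A via A→S S: +{a}
  FIRST(S)={a}  FIRST(A)={a,b}  FIRST(B)={a}
[3] (stable)
  FIRST(S)={a}  FIRST(A)={a,b}  FIRST(B)={a}

Compute FOLLOW by fixpoint:
FOLLOW(S) := {$}
round 1:
  A→S S: FOLLOW(S) ⊇ FIRST(S) = {a}; new: +{a}
  B→S A: FOLLOW(S) ⊇ FIRST(A) = {a,b}; new: +{b}
  S→B B: FOLLOW(B) ⊇ FIRST(B) = {a}; new: +{a}
  S→B B: FOLLOW(B) ⊇ FOLLOW(S) ⊇ {$,a,b}; new: +{$,b}
  FOLLOW[S]={$,a,b}  FOLLOW[A]={}  FOLLOW[B]={$,a,b}
round 2:
  B→S A: FOLLOW(A) ⊇ FOLLOW(B) ⊇ {$,a,b}; new: +{$,a,b}
  FOLLOW[S]={$,a,b}  FOLLOW[A]={$,a,b}  FOLLOW[B]={$,a,b}
round 3: — fixpoint
  FOLLOW[S]={$,a,b}  FOLLOW[A]={$,a,b}  FOLLOW[B]={$,a,b}

FOLLOW(B) = ["$", "a", "b"]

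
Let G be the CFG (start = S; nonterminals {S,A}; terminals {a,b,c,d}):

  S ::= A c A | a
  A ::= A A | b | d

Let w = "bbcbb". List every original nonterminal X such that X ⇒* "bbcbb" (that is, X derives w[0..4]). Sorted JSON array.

Convert to CNF:
  S -> A X1 | a
  A -> A A | b | d
  T0 -> c
  X1 -> T0 A

Fill CYK table bottom-up (cells [i..j] with 0 ≤ i ≤ j ≤ 4 only):
  cell(0,0) b: {A}
  cell(1,1) b: {A}
  cell(2,2) c: {T0}  orig:{}
  cell(3,3) b: {A}
  cell(4,4) b: {A}
  cell(0,1) bb: {A}
  cell(1,2) bc: ∅
  cell(2,3) cb: {X1}  orig:{}
  cell(3,4) bb: {A}
  cell(0,2) bbc: ∅
  cell(1,3) bcb: {S}
  cell(2,4) cbb: {X1}  orig:{}
  cell(0,3) bbcb: {S}
  cell(1,4) bcbb: {S}
  cell(0,4) bbcbb: {S}

Original NTs in T[0,4] deriving "bbcbb": ["S"]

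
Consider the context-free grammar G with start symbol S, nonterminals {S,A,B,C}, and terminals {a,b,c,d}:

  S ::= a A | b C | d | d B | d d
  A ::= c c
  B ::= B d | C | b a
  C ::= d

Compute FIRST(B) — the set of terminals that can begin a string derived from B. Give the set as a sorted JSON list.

FIRST iteration:
pass 1:
  A via A→c c: +{c}
  B via B→b a: +{b}
  C via C→d: +{d}
  S via S→a A: +{a}
  S via S→b C: +{b}
  S via S→d: +{d}
  FIRST[S]={a,b,d}  FIRST[A]={c}  FIRST[B]={b}  FIRST[C]={d}
pass 2:
  B via B→C: +{d}
  FIRST[S]={a,b,d}  FIRST[A]={c}  FIRST[B]={b,d}  FIRST[C]={d}
pass 3: (stable)
  FIRST[S]={a,b,d}  FIRST[A]={c}  FIRST[B]={b,d}  FIRST[C]={d}

FIRST(B) = ["b", "d"]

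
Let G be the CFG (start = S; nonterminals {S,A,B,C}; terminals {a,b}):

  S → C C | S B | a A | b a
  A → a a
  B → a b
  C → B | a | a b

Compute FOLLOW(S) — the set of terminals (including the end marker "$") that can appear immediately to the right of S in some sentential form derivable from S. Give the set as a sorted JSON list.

FIRST iteration:
round 1:
  A via A→a a: +{a}
  B via B→a b: +{a}
  C via C→B: +{a}
  S via S→C C: +{a}
  S via S→b a: +{b}
  FIRST[S]={a,b}  FIRST[A]={a}  FIRST[B]={a}  FIRST[C]={a}
round 2: — fixpoint
  FIRST[S]={a,b}  FIRST[A]={a}  FIRST[B]={a}  FIRST[C]={a}

FOLLOW iteration:
seed FOLLOW(S) with $
[1]
  S→C C: FOLLOW(C) ⊇ FIRST(C) = {a}; new: +{a}
  S→C C: FOLLOW(C) ⊇ FOLLOW(S) ⊇ {$}; new: +{$}
  S→S B: FOLLOW(S) ⊇ FIRST(B) = {a}; new: +{a}
  S→S B: FOLLOW(B) ⊇ FOLLOW(S) ⊇ {$,a}; new: +{$,a}
  S→a A: FOLLOW(A) ⊇ FOLLOW(S) ⊇ {$,a}; new: +{$,a}
  FOLLOW(S)={$,a}  FOLLOW(A)={$,a}  FOLLOW(B)={$,a}  FOLLOW(C)={$,a}
[2] (stable)
  FOLLOW(S)={$,a}  FOLLOW(A)={$,a}  FOLLOW(B)={$,a}  FOLLOW(C)={$,a}

FOLLOW(S) = ["$", "a"]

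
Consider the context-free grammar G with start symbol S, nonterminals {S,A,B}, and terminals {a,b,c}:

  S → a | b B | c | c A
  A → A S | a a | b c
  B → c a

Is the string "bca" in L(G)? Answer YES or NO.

CNF form of G:
  S -> T1 B | T2 A | a | c
  A -> A S | T0 T0 | T1 T2
  B -> T2 T0
  T0 -> a
  T1 -> b
  T2 -> c

CYK fill:
  [0..0]={T1}  "b"  orig:{}
  [1..1]={S,T2}  "c"  orig:{S}
  [2..2]={S,T0}  "a"  orig:{S}
  [0..1]={A}  "bc"
  [1..2]={B}  "ca"
  [0..2]={A,S}  "bca"

S ∈ T[0,2] ⇒ YES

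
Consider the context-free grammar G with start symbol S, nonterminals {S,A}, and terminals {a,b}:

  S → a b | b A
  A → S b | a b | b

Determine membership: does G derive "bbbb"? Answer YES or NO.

Convert to CNF:
  S -> T0 A | T1 T0
  A -> S T0 | T1 T0 | b
  T0 -> b
  T1 -> a

CYK fill:
  T[0,0] 'b' = {A,T0}  orig:{A}
  T[1,1] 'b' = {A,T0}  orig:{A}
  T[2,2] 'b' = {A,T0}  orig:{A}
  T[3,3] 'b' = {A,T0}  orig:{A}
  T[0,1] 'bb' = {S}
  T[1,2] 'bb' = {S}
  T[2,3] 'bb' = {S}
  T[0,2] 'bbb' = {A}
  T[1,3] 'bbb' = {A}
  T[0,3] 'bbbb' = {S}

S ∈ T[0,3] ⇒ YES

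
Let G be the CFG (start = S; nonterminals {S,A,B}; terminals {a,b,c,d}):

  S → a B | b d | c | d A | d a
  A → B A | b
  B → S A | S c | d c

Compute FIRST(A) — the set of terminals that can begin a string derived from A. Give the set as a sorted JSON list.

FIRST iteration:
round 1:
  A via A→b: +{b}
  B via B→d c: +{d}
  S via S→a B: +{a}
  S via S→b d: +{b}
  S via S→c: +{c}
  S via S→d A: +{d}
  FIRST(S)={a,b,c,d}  FIRST(A)={b}  FIRST(B)={d}
round 2:
  A via A→B A: +{d}
  B via B→S A: +{a,b,c}
  FIRST(S)={a,b,c,d}  FIRST(A)={b,d}  FIRST(B)={a,b,c,d}
round 3:
  A via A→B A: +{a,c}
  FIRST(S)={a,b,c,d}  FIRST(A)={a,b,c,d}  FIRST(B)={a,b,c,d}
round 4: done
  FIRST(S)={a,b,c,d}  FIRST(A)={a,b,c,d}  FIRST(B)={a,b,c,d}

FIRST(A) = ["a", "b", "c", "d"]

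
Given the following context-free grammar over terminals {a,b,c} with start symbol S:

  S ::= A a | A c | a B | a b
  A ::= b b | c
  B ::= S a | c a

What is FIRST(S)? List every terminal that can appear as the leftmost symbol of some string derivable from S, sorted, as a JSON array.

FIRST sets, iterate to fixpoint:
iter 1:
  A via A→b b: +{b}
  A via A→c: +{c}
  B via B→c a: +{c}
  S via S→A a: +{b,c}
  S via S→a B: +{a}
  FIRST(S)={a,b,c}  FIRST(A)={b,c}  FIRST(B)={c}
iter 2:
  B via B→S a: +{a,b}
  FIRST(S)={a,b,c}  FIRST(A)={b,c}  FIRST(B)={a,b,c}
iter 3: (stable)
  FIRST(S)={a,b,c}  FIRST(A)={b,c}  FIRST(B)={a,b,c}

FIRST(S) = ["a", "b", "c"]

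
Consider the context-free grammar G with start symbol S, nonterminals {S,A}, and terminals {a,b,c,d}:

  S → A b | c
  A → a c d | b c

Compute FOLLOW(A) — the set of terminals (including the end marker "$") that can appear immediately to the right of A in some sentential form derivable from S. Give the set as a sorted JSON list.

FIRST sets, iterate to fixpoint:
iter 1:
  A via A→a c d: +{a}
  A via A→b c: +{b}
  S via S→A b: +{a,b}
  S via S→c: +{c}
  FIRST[S]={a,b,c}  FIRST[A]={a,b}
iter 2: done
  FIRST[S]={a,b,c}  FIRST[A]={a,b}

Compute FOLLOW by fixpoint:
FOLLOW(S) := {$}
[1]
  S→A b: FOLLOW(A) ⊇ FIRST(b) = {b}; new: +{b}
  S: {$}  A: {b}
[2] — fixpoint
  S: {$}  A: {b}

FOLLOW(A) = ["b"]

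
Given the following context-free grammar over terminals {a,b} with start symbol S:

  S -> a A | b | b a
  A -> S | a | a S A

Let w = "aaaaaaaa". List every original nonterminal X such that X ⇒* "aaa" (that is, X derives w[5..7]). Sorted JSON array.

Convert to CNF:
  S -> T0 A | T1 T0 | b
  A -> T0 A | T0 X2 | T1 T0 | a | b
  T0 -> a
  T1 -> b
  X2 -> S A

CYK table (by increasing span) (cells [i..j] with 5 ≤ i ≤ j ≤ 7 only):
  cell(5,5) a: {A,T0}  orig:{A}
  cell(6,6) a: {A,T0}  orig:{A}
  cell(7,7) a: {A,T0}  orig:{A}
  cell(5,6) aa: {A,S}
  cell(6,7) aa: {A,S}
  cell(5,7) aaa: {A,S,X2}  orig:{A,S}

Original NTs in T[5,7] deriving "aaa": ["A", "S"]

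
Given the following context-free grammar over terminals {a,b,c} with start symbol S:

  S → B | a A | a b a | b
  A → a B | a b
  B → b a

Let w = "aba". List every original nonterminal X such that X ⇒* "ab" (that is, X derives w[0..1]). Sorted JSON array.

CNF form of G:
  S -> T0 A | T0 X2 | T1 T0 | b
  A -> T0 B | T0 T1
  B -> T1 T0
  T0 -> a
  T1 -> b
  X2 -> T1 T0

CYK fill, restricted to cells inside w[0..1]:
  [0..0]={T0}  "a"  orig:{}
  [1..1]={S,T1}  "b"  orig:{S}
  [0..1]={A}  "ab"

Original NTs in T[0,1] deriving "ab": ["A"]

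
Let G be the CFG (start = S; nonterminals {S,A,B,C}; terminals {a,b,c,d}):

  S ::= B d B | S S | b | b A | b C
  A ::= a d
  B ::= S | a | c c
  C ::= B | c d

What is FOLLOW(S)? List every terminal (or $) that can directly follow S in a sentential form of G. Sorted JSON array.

FIRST iteration:
iter 1:
  A via A→a d: +{a}
  B via B→a: +{a}
  B via B→c c: +{c}
  C via C→B: +{a,c}
  S via S→B d B: +{a,c}
  S via S→b: +{b}
  S: {a,b,c}  A: {a}  B: {a,c}  C: {a,c}
iter 2:
  B via B→S: +{b}
  C via C→B: +{b}
  S: {a,b,c}  A: {a}  B: {a,b,c}  C: {a,b,c}
iter 3: (no change)
  S: {a,b,c}  A: {a}  B: {a,b,c}  C: {a,b,c}

Compute FOLLOW by fixpoint:
seed FOLLOW(S) with $
round 1:
  S→B d B: FOLLOW(B) ⊇ FIRST(d) = {d}; new: +{d}
  S→B d B: FOLLOW(B) ⊇ FOLLOW(S) ⊇ {$}; new: +{$}
  S→S S: FOLLOW(S) ⊇ FIRST(S) = {a,b,c}; new: +{a,b,c}
  S→b A: FOLLOW(A) ⊇ FOLLOW(S) ⊇ {$,a,b,c}; new: +{$,a,b,c}
  S→b C: FOLLOW(C) ⊇ FOLLOW(S) ⊇ {$,a,b,c}; new: +{$,a,b,c}
  S: {$,a,b,c}  A: {$,a,b,c}  B: {$,d}  C: {$,a,b,c}
round 2:
  B→S: FOLLOW(S) ⊇ FOLLOW(B) ⊇ {$,d}; new: +{d}
  C→B: FOLLOW(B) ⊇ FOLLOW(C) ⊇ {$,a,b,c}; new: +{a,b,c}
  S→b A: FOLLOW(A) ⊇ FOLLOW(S) ⊇ {$,a,b,c,d}; new: +{d}
  S→b C: FOLLOW(C) ⊇ FOLLOW(S) ⊇ {$,a,b,c,d}; new: +{d}
  S: {$,a,b,c,d}  A: {$,a,b,c,d}  B: {$,a,b,c,d}  C: {$,a,b,c,d}
round 3: (no change)
  S: {$,a,b,c,d}  A: {$,a,b,c,d}  B: {$,a,b,c,d}  C: {$,a,b,c,d}

FOLLOW(S) = ["$", "a", "b", "c", "d"]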